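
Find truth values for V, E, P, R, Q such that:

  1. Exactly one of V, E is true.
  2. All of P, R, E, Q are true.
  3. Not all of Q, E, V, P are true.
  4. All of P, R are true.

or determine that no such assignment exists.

V = False, E = True, P = True, R = True, Q = True

  (1) {V, E}: 1 true — exactly one ✓
  (2) {P, R, E, Q}: all 4 true ✓
  (3) {Q, E, V, P}: 3/4 true — not all ✓
  (4) {P, R}: all 2 true ✓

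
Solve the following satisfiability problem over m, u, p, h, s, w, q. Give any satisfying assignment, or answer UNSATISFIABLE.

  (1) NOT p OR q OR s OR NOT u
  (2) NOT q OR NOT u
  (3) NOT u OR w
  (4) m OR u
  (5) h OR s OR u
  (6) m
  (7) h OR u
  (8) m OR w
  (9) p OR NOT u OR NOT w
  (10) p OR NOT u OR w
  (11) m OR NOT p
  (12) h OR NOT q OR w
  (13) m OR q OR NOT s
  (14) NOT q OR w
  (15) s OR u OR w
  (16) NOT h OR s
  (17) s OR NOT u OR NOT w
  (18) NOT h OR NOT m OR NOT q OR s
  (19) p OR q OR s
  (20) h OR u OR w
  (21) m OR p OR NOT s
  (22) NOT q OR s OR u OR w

m=T, u=F, p=T, h=T, s=T, w=T, q=F

Unit clause (m) forces m = True.
Set u = False.
  then (h OR u) forces h = True.
  then (NOT h OR s) forces s = True.
Set p = True.
Set w = True.
Set q = False.
All clauses satisfied.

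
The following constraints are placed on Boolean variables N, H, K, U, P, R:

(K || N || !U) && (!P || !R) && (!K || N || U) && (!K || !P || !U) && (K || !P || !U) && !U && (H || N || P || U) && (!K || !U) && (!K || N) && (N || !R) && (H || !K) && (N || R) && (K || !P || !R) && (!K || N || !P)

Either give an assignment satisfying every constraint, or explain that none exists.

Unit clause (!U) forces U = False.
Try N = False:
  (!K || N || U) forces K = False.
  (N || !R) forces R = False.
  clause (N || R) is falsified — backtrack.
So N = True.
Set H = True.
Set K = True.
Set P = False.
Set R = False.
All clauses satisfied.

N = True, H = True, K = True, U = False, P = False, R = False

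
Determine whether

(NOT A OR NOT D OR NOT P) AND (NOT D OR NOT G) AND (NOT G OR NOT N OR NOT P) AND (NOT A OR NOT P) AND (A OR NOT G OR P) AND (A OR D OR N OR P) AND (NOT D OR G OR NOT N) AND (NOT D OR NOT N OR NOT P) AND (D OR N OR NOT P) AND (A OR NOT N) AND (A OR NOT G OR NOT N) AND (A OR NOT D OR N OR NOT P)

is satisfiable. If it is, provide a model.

Set G = True.
  then (NOT D OR NOT G) forces D = False.
Try A = False:
  (A OR NOT G OR P) forces P = True.
  (NOT G OR NOT N OR NOT P) forces N = False.
  clause (D OR N OR NOT P) is falsified — backtrack.
So A = True.
  then (NOT A OR NOT P) forces P = False.
Set N = False.
All clauses satisfied.

G = True, A = True, D = False, N = False, P = False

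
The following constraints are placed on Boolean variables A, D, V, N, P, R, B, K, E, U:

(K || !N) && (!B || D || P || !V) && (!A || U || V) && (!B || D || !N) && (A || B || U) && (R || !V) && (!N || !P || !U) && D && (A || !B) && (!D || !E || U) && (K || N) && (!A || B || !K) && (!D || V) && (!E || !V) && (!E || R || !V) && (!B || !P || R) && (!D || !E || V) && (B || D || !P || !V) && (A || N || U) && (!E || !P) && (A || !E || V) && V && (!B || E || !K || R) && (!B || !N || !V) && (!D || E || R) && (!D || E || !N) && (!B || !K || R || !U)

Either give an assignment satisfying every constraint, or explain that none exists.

Unit clause (D) forces D = True.
In (!D || V) only V is left, so V = True.
In (!E || !V) only !E is left, so E = False.
In (!D || E || R) only R is left, so R = True.
In (!D || E || !N) only !N is left, so N = False.
In (K || N) only K is left, so K = True.
Set A = True.
  then (!A || B || !K) forces B = True.
Set P = False.
Set U = True.
All clauses satisfied.

A = True; D = True; V = True; N = False; P = False; R = True; B = True; K = True; E = False; U = True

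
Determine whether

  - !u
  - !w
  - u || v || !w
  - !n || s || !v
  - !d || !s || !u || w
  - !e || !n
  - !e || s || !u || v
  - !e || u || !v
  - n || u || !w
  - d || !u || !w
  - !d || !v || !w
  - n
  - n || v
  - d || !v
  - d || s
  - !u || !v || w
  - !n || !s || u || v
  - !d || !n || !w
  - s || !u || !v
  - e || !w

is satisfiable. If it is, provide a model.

Unit clause (!u) forces u = False.
Unit clause (!w) forces w = False.
Unit clause (n) forces n = True.
In (!e || !n) only !e is left, so e = False.
Set s = False.
  then (!n || s || !v) forces v = False.
  then (d || s) forces d = True.
All clauses satisfied.

e = False; s = False; v = False; n = True; w = False; d = True; u = False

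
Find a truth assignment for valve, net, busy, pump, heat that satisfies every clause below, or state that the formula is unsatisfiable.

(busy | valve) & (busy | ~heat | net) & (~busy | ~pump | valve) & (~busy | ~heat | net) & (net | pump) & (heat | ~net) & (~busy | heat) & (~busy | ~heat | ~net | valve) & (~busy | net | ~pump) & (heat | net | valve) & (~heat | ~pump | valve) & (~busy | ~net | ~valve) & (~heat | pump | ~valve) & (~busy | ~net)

valve = True, net = True, busy = False, pump = True, heat = True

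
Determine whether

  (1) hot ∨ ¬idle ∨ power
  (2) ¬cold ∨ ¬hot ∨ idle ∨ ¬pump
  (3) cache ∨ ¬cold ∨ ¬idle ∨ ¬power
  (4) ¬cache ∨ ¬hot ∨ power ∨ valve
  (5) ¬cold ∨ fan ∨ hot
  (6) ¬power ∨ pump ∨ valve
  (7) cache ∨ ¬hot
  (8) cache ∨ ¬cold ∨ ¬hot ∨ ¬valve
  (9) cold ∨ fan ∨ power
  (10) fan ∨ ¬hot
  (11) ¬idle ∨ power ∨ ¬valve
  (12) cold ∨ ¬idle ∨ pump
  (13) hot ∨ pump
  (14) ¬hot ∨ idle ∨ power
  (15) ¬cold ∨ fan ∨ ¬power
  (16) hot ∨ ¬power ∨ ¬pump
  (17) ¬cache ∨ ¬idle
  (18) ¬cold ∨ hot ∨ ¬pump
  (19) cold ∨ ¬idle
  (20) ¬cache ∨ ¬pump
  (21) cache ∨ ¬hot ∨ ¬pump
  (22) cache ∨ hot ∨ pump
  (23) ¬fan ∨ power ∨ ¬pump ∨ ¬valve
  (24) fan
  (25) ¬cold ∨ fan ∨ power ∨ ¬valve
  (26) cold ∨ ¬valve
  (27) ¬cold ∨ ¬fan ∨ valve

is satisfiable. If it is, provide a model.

fan = True, valve = True, hot = True, power = True, cache = True, idle = False, cold = True, pump = False

Unit clause (fan) forces fan = True.
Set valve = True.
  then (cold ∨ ¬valve) forces cold = True.
Try hot = False:
  (hot ∨ pump) forces pump = True.
  clause (¬cold ∨ hot ∨ ¬pump) is falsified — backtrack.
So hot = True.
  then (cache ∨ ¬hot) forces cache = True.
  then (¬cache ∨ ¬idle) forces idle = False.
  then (¬cache ∨ ¬pump) forces pump = False.
  then (¬hot ∨ idle ∨ power) forces power = True.
All clauses satisfied.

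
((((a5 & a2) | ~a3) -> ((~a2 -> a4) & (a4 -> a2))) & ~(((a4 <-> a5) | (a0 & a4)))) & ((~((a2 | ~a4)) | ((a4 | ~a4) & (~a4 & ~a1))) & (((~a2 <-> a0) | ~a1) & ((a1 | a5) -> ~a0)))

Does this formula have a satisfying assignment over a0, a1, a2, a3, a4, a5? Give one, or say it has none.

a0 = False; a1 = False; a2 = False; a3 = True; a4 = False; a5 = True

  (((a5 & a2) | ~a3) -> ((~a2 -> a4) & (a4 -> a2))) & ~(((a4 <-> a5) | (a0 & a4))) = True
    ((a5 & a2) | ~a3) -> ((~a2 -> a4) & (a4 -> a2)) = True
      (a5 & a2) | ~a3 = False
        a5 & a2 = False
        ~a3 = False
      (~a2 -> a4) & (a4 -> a2) = False
        ~a2 -> a4 = False
          ~a2 = True
        a4 -> a2 = True
    ~(((a4 <-> a5) | (a0 & a4))) = True
      (a4 <-> a5) | (a0 & a4) = False
        a4 <-> a5 = False
        a0 & a4 = False
  (~((a2 | ~a4)) | ((a4 | ~a4) & (~a4 & ~a1))) & (((~a2 <-> a0) | ~a1) & ((a1 | a5) -> ~a0)) = True
    ~((a2 | ~a4)) | ((a4 | ~a4) & (~a4 & ~a1)) = True
      ~((a2 | ~a4)) = False
        a2 | ~a4 = True
          ~a4 = True
      (a4 | ~a4) & (~a4 & ~a1) = True
        a4 | ~a4 = True
          ~a4 = True
        ~a4 & ~a1 = True
          ~a4 = True
          ~a1 = True
    ((~a2 <-> a0) | ~a1) & ((a1 | a5) -> ~a0) = True
      (~a2 <-> a0) | ~a1 = True
        ~a2 <-> a0 = False
          ~a2 = True
        ~a1 = True
      (a1 | a5) -> ~a0 = True
        a1 | a5 = True
        ~a0 = True
Both conjuncts True, so the formula holds.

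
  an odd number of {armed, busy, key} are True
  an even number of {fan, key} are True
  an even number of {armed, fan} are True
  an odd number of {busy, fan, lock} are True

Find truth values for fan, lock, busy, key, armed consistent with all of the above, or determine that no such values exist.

fan = True; lock = True; busy = True; key = True; armed = True

{armed, busy, key}: 3 true → odd ✓
{fan, key}: 2 true → even ✓
{armed, fan}: 2 true → even ✓
{busy, fan, lock}: 3 true → odd ✓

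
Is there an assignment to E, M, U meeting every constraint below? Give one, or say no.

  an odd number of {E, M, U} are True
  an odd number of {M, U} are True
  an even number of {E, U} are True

E=F, M=T, U=F

{E, M, U}: 1 true → odd ✓
{M, U}: 1 true → odd ✓
{E, U}: 0 true → even ✓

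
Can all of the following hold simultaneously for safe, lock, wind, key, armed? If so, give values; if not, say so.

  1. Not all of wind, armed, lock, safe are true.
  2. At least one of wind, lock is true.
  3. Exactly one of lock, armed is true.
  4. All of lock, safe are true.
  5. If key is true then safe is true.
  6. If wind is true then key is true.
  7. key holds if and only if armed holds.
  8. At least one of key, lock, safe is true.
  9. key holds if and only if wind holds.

safe = True, lock = True, wind = False, key = False, armed = False

  (1) {wind, armed, lock, safe}: 2/4 true — not all ✓
  (2) {wind, lock}: 1 true — at least one ✓
  (3) {lock, armed}: 1 true — exactly one ✓
  (4) {lock, safe}: all 2 true ✓
  (5) key=F ⇒ safe: vacuous ✓
  (6) wind=F ⇒ key: vacuous ✓
  (7) key=F, armed=F — same ✓
  (8) {key, lock, safe}: 2 true — at least one ✓
  (9) key=F, wind=F — same ✓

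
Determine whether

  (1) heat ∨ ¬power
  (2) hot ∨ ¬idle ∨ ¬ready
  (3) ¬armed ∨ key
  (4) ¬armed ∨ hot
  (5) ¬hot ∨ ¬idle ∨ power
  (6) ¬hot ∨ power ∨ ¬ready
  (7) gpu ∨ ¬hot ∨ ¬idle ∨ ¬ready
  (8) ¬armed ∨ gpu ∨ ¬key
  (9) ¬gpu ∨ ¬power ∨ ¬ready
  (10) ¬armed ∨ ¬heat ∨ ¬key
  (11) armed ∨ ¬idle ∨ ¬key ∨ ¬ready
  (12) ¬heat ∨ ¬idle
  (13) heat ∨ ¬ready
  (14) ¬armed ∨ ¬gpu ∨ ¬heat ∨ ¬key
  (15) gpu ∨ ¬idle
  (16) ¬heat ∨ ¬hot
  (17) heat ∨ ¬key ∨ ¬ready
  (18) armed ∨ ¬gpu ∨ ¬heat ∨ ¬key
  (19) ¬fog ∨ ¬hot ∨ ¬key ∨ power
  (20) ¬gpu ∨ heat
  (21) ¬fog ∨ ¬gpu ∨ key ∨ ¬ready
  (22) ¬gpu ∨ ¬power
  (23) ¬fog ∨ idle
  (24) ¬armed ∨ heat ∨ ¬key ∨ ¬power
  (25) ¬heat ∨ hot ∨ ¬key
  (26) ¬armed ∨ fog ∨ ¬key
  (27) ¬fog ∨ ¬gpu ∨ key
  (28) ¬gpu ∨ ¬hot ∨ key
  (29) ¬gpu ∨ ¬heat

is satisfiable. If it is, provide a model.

gpu=F; heat=F; idle=F; fog=F; ready=F; power=F; key=F; hot=T; armed=F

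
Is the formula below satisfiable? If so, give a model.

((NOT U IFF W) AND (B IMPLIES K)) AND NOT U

W=T, B=T, U=F, K=T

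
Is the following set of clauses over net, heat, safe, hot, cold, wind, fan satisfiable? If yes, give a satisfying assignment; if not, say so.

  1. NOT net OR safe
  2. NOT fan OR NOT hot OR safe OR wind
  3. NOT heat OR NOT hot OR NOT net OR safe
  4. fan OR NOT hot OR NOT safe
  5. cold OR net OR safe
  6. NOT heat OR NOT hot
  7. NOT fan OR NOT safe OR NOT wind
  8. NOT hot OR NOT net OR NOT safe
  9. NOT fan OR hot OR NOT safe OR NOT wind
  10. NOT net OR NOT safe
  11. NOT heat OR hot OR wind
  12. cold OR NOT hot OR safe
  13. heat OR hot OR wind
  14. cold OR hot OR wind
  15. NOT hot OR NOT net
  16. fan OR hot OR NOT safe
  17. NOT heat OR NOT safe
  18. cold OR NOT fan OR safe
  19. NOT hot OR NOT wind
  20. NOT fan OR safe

net = False, heat = False, safe = True, hot = True, cold = True, wind = False, fan = True

Try net = True:
  (NOT net OR safe) forces safe = True.
  clause (NOT net OR NOT safe) is falsified — backtrack.
So net = False.
Set heat = False.
Set safe = True.
Set hot = True.
  then (fan OR NOT hot OR NOT safe) forces fan = True.
  then (NOT fan OR NOT safe OR NOT wind) forces wind = False.
Set cold = True.
All clauses satisfied.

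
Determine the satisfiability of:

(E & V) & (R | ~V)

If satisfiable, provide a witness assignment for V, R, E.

V: True, R: True, E: True

  E & V = True
  R | ~V = True
    ~V = False
Both conjuncts True, so the formula holds.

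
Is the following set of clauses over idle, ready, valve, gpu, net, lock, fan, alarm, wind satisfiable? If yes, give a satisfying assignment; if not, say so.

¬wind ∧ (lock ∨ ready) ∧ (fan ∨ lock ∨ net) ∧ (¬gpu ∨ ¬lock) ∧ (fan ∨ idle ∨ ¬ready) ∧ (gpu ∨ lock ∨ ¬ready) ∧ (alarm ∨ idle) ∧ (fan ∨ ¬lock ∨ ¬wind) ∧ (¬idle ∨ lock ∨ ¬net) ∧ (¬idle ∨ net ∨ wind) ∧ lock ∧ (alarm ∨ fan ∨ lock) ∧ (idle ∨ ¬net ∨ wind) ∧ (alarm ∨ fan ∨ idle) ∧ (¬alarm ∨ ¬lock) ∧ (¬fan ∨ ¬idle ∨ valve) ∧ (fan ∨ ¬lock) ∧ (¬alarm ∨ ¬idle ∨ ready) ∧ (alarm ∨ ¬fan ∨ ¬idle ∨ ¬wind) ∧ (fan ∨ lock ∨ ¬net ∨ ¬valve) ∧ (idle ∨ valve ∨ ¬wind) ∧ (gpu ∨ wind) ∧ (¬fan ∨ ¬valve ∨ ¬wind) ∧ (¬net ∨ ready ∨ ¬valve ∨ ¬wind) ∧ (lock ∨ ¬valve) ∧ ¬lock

The formula is unsatisfiable.

Case lock = True:
  Clause (¬lock) is falsified — contradiction.
Case lock = False:
  Clause (lock) is falsified — contradiction.
Both cases fail, so the formula is unsatisfiable.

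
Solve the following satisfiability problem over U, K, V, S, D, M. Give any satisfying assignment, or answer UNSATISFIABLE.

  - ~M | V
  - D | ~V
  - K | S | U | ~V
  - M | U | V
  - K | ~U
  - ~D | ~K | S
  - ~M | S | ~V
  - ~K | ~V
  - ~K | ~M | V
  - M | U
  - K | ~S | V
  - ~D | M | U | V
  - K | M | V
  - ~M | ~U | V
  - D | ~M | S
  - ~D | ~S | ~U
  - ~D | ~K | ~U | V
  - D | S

Set U = False.
  then (M | U) forces M = True.
  then (~M | V) forces V = True.
  then (D | ~V) forces D = True.
  then (~M | S | ~V) forces S = True.
  then (~K | ~V) forces K = False.
All clauses satisfied.

U=F, K=F, V=T, S=T, D=T, M=T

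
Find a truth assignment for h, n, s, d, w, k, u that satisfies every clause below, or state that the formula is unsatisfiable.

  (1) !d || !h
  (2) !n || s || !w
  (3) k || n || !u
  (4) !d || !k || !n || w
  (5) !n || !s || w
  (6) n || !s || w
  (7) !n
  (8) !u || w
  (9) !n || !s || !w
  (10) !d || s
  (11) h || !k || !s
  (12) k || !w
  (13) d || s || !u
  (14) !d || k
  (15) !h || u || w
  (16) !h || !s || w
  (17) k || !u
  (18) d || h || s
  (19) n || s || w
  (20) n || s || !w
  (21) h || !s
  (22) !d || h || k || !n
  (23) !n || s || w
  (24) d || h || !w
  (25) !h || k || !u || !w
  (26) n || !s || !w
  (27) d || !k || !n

Case w = True:
  (!n) forces n = False.
  (k || !w) forces k = True.
  (n || s || !w) forces s = True.
  Clause (n || !s || !w) is falsified — contradiction.
Case w = False:
  (!n) forces n = False.
  (n || !s || w) forces s = False.
  Clause (n || s || w) is falsified — contradiction.
Both cases fail, so the formula is unsatisfiable.

No satisfying assignment exists.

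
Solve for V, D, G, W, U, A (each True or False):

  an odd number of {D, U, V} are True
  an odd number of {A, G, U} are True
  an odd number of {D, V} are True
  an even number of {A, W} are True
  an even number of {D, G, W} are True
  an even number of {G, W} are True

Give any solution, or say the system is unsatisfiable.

No satisfying assignment exists.

Adding constraints 1, 2, 3, 4, 6 mod 2: every variable appears an even number of times on the left, so the left side is 0.
But the right sides sum to 1 (mod 2). 0 ≠ 1 — the system is inconsistent.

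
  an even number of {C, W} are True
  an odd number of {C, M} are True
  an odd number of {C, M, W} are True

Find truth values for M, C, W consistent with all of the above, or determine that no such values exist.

M: True, C: False, W: False

{C, W}: 0 true → even ✓
{C, M}: 1 true → odd ✓
{C, M, W}: 1 true → odd ✓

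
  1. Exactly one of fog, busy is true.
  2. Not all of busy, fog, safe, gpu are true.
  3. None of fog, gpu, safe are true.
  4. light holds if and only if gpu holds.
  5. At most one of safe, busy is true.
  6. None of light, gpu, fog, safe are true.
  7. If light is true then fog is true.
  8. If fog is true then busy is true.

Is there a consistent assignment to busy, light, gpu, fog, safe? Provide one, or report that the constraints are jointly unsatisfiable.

busy = True; light = False; gpu = False; fog = False; safe = False

  (1) {fog, busy}: 1 true — exactly one ✓
  (2) {busy, fog, safe, gpu}: 1/4 true — not all ✓
  (3) {fog, gpu, safe}: 0 true — none ✓
  (4) light=F, gpu=F — same ✓
  (5) {safe, busy}: 1 true — at most one ✓
  (6) {light, gpu, fog, safe}: 0 true — none ✓
  (7) light=F ⇒ fog: vacuous ✓
  (8) fog=F ⇒ busy: vacuous ✓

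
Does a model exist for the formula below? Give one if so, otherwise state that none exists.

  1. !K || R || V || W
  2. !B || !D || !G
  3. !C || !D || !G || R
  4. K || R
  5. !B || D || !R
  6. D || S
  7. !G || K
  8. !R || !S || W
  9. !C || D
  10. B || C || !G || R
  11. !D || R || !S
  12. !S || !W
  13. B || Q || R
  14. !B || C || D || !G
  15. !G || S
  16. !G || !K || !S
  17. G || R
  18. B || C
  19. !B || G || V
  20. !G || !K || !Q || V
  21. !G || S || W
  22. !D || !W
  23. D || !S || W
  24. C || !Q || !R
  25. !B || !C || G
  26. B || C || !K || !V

Set S = False.
  then (D || S) forces D = True.
  then (!G || S) forces G = False.
  then (G || R) forces R = True.
  then (!D || !W) forces W = False.
Set V = False.
  then (!B || G || V) forces B = False.
  then (B || C) forces C = True.
Set K = True.
Set Q = True.
All clauses satisfied.

S: False; V: False; R: True; B: False; K: True; G: False; W: False; D: True; C: True; Q: True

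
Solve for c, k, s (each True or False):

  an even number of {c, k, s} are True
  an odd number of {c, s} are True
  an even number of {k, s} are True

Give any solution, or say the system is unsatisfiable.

c: False, k: True, s: True

{c, k, s}: 2 true → even ✓
{c, s}: 1 true → odd ✓
{k, s}: 2 true → even ✓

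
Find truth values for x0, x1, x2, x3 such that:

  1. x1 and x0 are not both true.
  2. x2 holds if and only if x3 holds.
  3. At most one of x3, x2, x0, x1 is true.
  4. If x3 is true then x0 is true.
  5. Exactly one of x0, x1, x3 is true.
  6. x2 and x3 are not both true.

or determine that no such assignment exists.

x0=T; x1=F; x2=F; x3=F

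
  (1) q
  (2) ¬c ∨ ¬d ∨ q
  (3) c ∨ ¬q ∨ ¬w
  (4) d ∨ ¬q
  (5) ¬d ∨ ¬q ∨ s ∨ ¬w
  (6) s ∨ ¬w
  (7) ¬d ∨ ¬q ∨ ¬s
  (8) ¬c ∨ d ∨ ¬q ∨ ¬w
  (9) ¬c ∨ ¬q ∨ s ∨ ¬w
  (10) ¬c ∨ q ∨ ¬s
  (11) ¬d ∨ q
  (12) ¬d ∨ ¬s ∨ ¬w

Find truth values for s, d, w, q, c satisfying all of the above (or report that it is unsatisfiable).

Unit clause (q) forces q = True.
In (d ∨ ¬q) only d is left, so d = True.
In (¬d ∨ ¬q ∨ ¬s) only ¬s is left, so s = False.
In (¬d ∨ ¬q ∨ s ∨ ¬w) only ¬w is left, so w = False.
Set c = True.
All clauses satisfied.

s = False, d = True, w = False, q = True, c = True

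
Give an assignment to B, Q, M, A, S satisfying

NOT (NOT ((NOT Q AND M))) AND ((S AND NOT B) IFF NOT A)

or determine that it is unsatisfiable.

B = True, Q = False, M = True, A = True, S = False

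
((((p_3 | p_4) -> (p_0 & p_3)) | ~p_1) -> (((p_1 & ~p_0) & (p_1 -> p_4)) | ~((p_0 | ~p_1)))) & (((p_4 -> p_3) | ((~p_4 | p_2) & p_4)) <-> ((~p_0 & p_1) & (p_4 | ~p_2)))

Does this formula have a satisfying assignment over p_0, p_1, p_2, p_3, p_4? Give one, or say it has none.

p_0 = False, p_1 = True, p_2 = False, p_3 = True, p_4 = False

  (((p_3 | p_4) -> (p_0 & p_3)) | ~p_1) -> (((p_1 & ~p_0) & (p_1 -> p_4)) | ~((p_0 | ~p_1))) = True
    ((p_3 | p_4) -> (p_0 & p_3)) | ~p_1 = False
      (p_3 | p_4) -> (p_0 & p_3) = False
        p_3 | p_4 = True
        p_0 & p_3 = False
      ~p_1 = False
    ((p_1 & ~p_0) & (p_1 -> p_4)) | ~((p_0 | ~p_1)) = True
      (p_1 & ~p_0) & (p_1 -> p_4) = False
        p_1 & ~p_0 = True
          ~p_0 = True
        p_1 -> p_4 = False
      ~((p_0 | ~p_1)) = True
        p_0 | ~p_1 = False
          ~p_1 = False
  ((p_4 -> p_3) | ((~p_4 | p_2) & p_4)) <-> ((~p_0 & p_1) & (p_4 | ~p_2)) = True
    (p_4 -> p_3) | ((~p_4 | p_2) & p_4) = True
      p_4 -> p_3 = True
      (~p_4 | p_2) & p_4 = False
        ~p_4 | p_2 = True
          ~p_4 = True
    (~p_0 & p_1) & (p_4 | ~p_2) = True
      ~p_0 & p_1 = True
        ~p_0 = True
      p_4 | ~p_2 = True
        ~p_2 = True
Both conjuncts True, so the formula holds.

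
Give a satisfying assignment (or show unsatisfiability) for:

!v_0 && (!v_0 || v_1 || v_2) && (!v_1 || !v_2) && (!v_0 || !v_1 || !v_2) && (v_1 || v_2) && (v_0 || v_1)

v_0=F, v_1=T, v_2=F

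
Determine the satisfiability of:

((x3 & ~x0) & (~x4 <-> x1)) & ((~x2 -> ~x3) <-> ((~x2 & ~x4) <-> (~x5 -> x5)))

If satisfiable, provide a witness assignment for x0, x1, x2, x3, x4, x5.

x0 = False, x1 = True, x2 = True, x3 = True, x4 = False, x5 = False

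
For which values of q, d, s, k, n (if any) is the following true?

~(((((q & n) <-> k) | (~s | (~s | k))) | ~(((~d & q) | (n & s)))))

q = True; d = True; s = True; k = False; n = True

  ~(((((q & n) <-> k) | (~s | (~s | k))) | ~(((~d & q) | (n & s))))) = True
    (((q & n) <-> k) | (~s | (~s | k))) | ~(((~d & q) | (n & s))) = False
      ((q & n) <-> k) | (~s | (~s | k)) = False
        (q & n) <-> k = False
          q & n = True
        ~s | (~s | k) = False
          ~s = False
          ~s | k = False
            ~s = False
      ~(((~d & q) | (n & s))) = False
        (~d & q) | (n & s) = True
          ~d & q = False
            ~d = False
          n & s = True
The formula evaluates to True.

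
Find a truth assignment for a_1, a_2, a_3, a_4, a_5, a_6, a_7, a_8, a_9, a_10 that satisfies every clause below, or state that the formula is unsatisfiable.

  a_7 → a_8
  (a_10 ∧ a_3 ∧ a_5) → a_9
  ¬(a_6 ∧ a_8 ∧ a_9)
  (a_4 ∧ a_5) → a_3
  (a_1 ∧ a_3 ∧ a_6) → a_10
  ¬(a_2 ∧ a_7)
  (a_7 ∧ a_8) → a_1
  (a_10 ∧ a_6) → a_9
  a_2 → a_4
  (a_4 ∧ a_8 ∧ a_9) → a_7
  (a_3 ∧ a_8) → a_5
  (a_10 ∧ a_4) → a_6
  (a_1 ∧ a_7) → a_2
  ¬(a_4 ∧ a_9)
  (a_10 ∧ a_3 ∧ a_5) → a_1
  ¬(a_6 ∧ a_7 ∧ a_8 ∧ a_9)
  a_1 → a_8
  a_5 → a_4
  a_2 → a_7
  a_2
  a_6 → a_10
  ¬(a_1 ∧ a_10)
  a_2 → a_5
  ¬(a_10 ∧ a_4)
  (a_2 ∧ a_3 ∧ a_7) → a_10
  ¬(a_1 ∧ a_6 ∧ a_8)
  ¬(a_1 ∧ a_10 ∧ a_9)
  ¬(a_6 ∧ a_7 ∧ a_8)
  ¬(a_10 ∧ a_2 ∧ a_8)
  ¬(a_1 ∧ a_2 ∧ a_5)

The formula is unsatisfiable.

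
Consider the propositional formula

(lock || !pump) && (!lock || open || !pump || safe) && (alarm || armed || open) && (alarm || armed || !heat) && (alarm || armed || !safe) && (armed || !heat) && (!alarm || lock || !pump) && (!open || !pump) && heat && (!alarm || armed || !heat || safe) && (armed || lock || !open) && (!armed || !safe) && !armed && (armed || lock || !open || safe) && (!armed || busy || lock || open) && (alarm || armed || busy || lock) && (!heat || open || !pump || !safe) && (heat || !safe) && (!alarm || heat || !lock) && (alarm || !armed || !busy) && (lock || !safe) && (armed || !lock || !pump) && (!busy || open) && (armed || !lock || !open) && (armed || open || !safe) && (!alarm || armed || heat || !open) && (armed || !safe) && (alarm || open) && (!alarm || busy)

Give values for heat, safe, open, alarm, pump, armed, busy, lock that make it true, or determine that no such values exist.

Case heat = True:
  (armed || !heat) forces armed = True.
  Clause (!armed) is falsified — contradiction.
Case heat = False:
  Clause (heat) is falsified — contradiction.
Both cases fail, so the formula is unsatisfiable.

No satisfying assignment exists.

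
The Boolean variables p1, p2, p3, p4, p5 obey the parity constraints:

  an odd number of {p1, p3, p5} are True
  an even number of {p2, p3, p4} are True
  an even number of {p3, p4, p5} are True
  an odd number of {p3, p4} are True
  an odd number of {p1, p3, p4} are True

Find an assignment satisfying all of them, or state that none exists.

p1: False; p2: True; p3: False; p4: True; p5: True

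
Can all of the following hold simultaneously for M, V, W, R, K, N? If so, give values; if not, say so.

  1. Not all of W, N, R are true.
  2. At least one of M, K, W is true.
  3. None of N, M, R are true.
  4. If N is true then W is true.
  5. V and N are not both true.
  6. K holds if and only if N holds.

M: False, V: True, W: True, R: False, K: False, N: False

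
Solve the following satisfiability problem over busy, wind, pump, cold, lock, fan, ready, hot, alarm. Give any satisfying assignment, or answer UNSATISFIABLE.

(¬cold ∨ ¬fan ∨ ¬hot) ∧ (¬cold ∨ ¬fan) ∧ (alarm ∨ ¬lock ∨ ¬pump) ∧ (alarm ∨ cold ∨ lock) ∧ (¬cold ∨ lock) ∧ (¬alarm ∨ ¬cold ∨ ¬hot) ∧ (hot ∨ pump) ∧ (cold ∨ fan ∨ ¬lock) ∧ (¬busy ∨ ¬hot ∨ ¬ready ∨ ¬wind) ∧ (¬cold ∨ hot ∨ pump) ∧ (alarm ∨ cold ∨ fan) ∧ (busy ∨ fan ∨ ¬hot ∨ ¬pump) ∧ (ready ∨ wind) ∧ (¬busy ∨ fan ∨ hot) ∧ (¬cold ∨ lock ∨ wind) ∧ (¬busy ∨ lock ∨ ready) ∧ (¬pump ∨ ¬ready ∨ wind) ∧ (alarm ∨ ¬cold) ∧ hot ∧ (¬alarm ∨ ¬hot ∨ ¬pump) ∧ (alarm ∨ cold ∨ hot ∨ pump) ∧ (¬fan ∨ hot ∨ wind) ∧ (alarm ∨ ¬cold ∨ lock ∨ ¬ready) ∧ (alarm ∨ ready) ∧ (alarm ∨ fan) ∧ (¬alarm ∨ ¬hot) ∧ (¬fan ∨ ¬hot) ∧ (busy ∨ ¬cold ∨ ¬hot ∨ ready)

UNSATISFIABLE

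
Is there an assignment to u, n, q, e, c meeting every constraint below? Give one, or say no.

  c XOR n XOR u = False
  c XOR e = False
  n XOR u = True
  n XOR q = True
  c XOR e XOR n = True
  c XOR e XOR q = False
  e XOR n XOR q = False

u = False, n = True, q = False, e = True, c = True

c XOR n XOR u = T XOR T XOR F = False ✓
c XOR e = T XOR T = False ✓
n XOR u = T XOR F = True ✓
n XOR q = T XOR F = True ✓
c XOR e XOR n = T XOR T XOR T = True ✓
c XOR e XOR q = T XOR T XOR F = False ✓
e XOR n XOR q = T XOR T XOR F = False ✓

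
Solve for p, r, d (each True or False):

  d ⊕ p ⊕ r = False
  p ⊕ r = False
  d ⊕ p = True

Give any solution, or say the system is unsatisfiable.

p = True, r = True, d = False

d ⊕ p ⊕ r = F ⊕ T ⊕ T = False ✓
p ⊕ r = T ⊕ T = False ✓
d ⊕ p = F ⊕ T = True ✓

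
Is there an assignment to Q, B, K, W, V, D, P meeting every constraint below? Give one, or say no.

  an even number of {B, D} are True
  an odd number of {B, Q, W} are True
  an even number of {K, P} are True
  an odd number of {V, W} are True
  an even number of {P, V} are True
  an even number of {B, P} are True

Q = False; B = False; K = False; W = True; V = False; D = False; P = False

{B, D}: 0 true → even ✓
{B, Q, W}: 1 true → odd ✓
{K, P}: 0 true → even ✓
{V, W}: 1 true → odd ✓
{P, V}: 0 true → even ✓
{B, P}: 0 true → even ✓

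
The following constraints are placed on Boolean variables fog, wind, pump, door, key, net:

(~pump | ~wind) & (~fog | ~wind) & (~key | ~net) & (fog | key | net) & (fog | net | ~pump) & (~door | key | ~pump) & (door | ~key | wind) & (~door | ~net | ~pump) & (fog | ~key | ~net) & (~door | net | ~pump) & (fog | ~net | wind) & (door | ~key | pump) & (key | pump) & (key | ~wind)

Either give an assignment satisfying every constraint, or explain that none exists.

Set fog = False.
Set wind = True.
  then (~pump | ~wind) forces pump = False.
  then (key | pump) forces key = True.
  then (~key | ~net) forces net = False.
  then (door | ~key | pump) forces door = True.
All clauses satisfied.

fog = False, wind = True, pump = False, door = True, key = True, net = False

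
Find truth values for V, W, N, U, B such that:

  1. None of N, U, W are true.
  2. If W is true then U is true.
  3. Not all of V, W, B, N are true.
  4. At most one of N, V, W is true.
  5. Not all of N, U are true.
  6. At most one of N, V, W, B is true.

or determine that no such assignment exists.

V = True, W = False, N = False, U = False, B = False

  (1) {N, U, W}: 0 true — none ✓
  (2) W=F ⇒ U: vacuous ✓
  (3) {V, W, B, N}: 1/4 true — not all ✓
  (4) {N, V, W}: 1 true — at most one ✓
  (5) {N, U}: 0/2 true — not all ✓
  (6) {N, V, W, B}: 1 true — at most one ✓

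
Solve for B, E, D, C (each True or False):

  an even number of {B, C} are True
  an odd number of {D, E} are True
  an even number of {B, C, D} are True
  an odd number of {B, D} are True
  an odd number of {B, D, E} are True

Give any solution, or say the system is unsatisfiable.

Adding constraints 1, 2, 3, 4, 5 mod 2: every variable appears an even number of times on the left, so the left side is 0.
But the right sides sum to 1 (mod 2). 0 ≠ 1 — the system is inconsistent.

Unsatisfiable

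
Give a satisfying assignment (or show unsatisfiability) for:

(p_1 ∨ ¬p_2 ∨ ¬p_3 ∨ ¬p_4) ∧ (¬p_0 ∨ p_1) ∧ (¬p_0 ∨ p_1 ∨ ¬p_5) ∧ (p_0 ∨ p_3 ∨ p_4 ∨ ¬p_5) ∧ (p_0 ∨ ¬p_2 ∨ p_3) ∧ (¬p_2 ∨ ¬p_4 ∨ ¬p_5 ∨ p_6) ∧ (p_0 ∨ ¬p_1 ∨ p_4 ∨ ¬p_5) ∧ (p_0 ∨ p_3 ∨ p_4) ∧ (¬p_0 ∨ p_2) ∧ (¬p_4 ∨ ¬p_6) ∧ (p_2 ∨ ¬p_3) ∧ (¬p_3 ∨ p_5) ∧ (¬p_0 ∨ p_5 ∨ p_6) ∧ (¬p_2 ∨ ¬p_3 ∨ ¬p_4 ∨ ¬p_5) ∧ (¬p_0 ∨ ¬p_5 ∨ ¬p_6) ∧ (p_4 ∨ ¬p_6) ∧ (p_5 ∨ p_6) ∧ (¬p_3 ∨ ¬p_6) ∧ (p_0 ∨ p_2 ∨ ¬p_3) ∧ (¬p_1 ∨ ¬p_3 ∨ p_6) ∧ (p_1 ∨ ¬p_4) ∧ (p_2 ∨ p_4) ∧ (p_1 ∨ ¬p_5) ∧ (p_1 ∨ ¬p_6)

Set p_0 = False.
Try p_1 = False:
  (p_1 ∨ ¬p_4) forces p_4 = False.
  (p_0 ∨ p_3 ∨ p_4) forces p_3 = True.
  (p_2 ∨ ¬p_3) forces p_2 = True.
  (¬p_3 ∨ p_5) forces p_5 = True.
  clause (p_1 ∨ ¬p_5) is falsified — backtrack.
So p_1 = True.
Set p_2 = False.
  then (p_2 ∨ ¬p_3) forces p_3 = False.
  then (p_2 ∨ p_4) forces p_4 = True.
  then (¬p_4 ∨ ¬p_6) forces p_6 = False.
  then (p_5 ∨ p_6) forces p_5 = True.
All clauses satisfied.

p_0 = False; p_1 = True; p_2 = False; p_3 = False; p_4 = True; p_5 = True; p_6 = False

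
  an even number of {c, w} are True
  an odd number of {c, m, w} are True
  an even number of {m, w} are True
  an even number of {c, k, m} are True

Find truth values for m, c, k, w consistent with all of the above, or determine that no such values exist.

m = True; c = True; k = False; w = True

{c, w}: 2 true → even ✓
{c, m, w}: 3 true → odd ✓
{m, w}: 2 true → even ✓
{c, k, m}: 2 true → even ✓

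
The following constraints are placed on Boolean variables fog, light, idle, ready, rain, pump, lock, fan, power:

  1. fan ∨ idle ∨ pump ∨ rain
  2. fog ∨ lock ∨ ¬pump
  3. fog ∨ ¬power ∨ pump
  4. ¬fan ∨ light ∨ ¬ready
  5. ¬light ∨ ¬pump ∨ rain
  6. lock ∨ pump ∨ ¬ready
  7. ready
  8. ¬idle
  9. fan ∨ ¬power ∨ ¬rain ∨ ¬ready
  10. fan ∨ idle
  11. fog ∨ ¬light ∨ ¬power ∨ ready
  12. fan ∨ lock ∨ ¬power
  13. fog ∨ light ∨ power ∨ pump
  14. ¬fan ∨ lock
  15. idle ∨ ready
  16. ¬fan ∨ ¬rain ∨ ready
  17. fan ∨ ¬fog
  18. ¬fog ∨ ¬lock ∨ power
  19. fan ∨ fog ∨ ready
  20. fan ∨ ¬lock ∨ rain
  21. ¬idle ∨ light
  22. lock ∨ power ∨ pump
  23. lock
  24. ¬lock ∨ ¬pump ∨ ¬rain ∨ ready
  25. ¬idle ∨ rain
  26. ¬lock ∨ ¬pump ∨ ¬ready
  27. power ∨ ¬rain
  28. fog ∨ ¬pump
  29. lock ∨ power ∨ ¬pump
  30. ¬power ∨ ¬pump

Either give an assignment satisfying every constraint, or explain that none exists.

fog = True; light = True; idle = False; ready = True; rain = False; pump = False; lock = True; fan = True; power = True

Unit clause (ready) forces ready = True.
Unit clause (¬idle) forces idle = False.
In (fan ∨ idle) only fan is left, so fan = True.
In (¬fan ∨ lock) only lock is left, so lock = True.
In (¬lock ∨ ¬pump ∨ ¬ready) only ¬pump is left, so pump = False.
In (¬fan ∨ light ∨ ¬ready) only light is left, so light = True.
Set fog = True.
  then (¬fog ∨ ¬lock ∨ power) forces power = True.
Set rain = False.
All clauses satisfied.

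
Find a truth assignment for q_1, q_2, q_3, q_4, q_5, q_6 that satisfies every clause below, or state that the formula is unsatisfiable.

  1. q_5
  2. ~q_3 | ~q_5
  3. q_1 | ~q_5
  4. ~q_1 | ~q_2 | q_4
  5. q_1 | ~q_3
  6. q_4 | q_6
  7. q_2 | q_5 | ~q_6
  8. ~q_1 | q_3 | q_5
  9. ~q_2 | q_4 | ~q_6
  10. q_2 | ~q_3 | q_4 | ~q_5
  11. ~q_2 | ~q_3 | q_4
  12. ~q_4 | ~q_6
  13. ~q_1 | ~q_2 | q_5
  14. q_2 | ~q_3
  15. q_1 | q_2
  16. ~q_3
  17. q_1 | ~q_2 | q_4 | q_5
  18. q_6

q_1 = True; q_2 = False; q_3 = False; q_4 = False; q_5 = True; q_6 = True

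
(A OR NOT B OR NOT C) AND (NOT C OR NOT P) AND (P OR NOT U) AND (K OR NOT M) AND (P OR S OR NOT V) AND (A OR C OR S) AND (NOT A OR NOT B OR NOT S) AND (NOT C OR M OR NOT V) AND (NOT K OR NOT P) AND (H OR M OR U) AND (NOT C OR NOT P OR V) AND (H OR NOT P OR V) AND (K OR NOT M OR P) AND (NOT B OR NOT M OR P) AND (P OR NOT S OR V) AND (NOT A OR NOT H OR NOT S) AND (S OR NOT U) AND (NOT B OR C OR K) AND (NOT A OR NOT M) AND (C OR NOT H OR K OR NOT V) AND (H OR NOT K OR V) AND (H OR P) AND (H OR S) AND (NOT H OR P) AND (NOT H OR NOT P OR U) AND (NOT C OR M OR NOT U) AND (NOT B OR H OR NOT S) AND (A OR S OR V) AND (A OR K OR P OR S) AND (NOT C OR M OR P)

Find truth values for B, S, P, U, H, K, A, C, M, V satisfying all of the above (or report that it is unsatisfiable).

B: False; S: True; P: True; U: True; H: True; K: False; A: False; C: False; M: False; V: False

Set B = False.
Try S = False:
  (S OR NOT U) forces U = False.
  (H OR S) forces H = True.
  (NOT H OR P) forces P = True.
  clause (NOT H OR NOT P OR U) is falsified — backtrack.
So S = True.
Set P = True.
  then (NOT C OR NOT P) forces C = False.
  then (NOT K OR NOT P) forces K = False.
  then (K OR NOT M) forces M = False.
Set U = True.
Set H = True.
  then (NOT A OR NOT H OR NOT S) forces A = False.
  then (C OR NOT H OR K OR NOT V) forces V = False.
All clauses satisfied.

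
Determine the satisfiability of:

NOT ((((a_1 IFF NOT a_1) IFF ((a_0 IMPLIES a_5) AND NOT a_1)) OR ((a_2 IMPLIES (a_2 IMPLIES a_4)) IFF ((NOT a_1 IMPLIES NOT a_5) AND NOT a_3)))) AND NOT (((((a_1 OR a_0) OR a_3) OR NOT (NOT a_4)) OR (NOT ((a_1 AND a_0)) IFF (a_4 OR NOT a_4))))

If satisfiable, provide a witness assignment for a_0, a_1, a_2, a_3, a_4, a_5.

The conjunct NOT (((((a_1 OR a_0) OR a_3) OR NOT (NOT a_4)) OR (NOT ((a_1 AND a_0)) IFF (a_4 OR NOT a_4)))) is unsatisfiable on its own:
  a_4 = True: this becomes NOT ((True OR NOT ((a_1 AND a_0)))) = False.
  a_4 = False: simplifies to NOT ((((a_1 OR a_0) OR a_3) OR NOT ((a_1 AND a_0)))).
    a_0 = True: this becomes NOT ((True OR NOT a_1)) = False.
    a_0 = False: this becomes NOT (((a_1 OR a_3) OR True)) = False.
So the whole conjunction is unsatisfiable.

Unsatisfiable — no assignment works.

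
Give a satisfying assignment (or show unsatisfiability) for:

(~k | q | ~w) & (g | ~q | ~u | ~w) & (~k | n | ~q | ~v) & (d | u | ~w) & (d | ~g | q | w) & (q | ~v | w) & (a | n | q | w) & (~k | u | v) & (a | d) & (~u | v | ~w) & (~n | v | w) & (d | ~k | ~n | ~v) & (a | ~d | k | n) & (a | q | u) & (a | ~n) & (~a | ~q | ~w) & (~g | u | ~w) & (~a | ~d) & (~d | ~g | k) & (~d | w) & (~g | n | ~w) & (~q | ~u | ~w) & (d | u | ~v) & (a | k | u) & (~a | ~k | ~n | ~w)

Set u = True.
Set d = False.
  then (a | d) forces a = True.
Set g = True.
Set v = True.
Set k = False.
Set w = True.
  then (~a | ~q | ~w) forces q = False.
  then (~g | n | ~w) forces n = True.
All clauses satisfied.

u: True, d: False, g: True, v: True, k: False, w: True, a: True, n: True, q: False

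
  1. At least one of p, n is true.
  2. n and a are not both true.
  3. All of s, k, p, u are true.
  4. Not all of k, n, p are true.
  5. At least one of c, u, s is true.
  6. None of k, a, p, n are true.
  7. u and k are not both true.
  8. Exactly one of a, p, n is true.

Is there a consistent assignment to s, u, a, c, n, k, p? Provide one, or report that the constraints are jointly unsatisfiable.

Case k = True:
  Constraint (6) is violated (k=T) — contradiction.
Case k = False:
  Constraint (3) is violated (k=F) — contradiction.
Both cases fail — unsatisfiable.

Unsatisfiable — no assignment works.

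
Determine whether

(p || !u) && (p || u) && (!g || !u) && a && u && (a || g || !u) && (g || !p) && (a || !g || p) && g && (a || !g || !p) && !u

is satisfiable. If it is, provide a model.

Case u = True:
  Clause (!u) is falsified — contradiction.
Case u = False:
  Clause (u) is falsified — contradiction.
Both cases fail, so the formula is unsatisfiable.

Unsatisfiable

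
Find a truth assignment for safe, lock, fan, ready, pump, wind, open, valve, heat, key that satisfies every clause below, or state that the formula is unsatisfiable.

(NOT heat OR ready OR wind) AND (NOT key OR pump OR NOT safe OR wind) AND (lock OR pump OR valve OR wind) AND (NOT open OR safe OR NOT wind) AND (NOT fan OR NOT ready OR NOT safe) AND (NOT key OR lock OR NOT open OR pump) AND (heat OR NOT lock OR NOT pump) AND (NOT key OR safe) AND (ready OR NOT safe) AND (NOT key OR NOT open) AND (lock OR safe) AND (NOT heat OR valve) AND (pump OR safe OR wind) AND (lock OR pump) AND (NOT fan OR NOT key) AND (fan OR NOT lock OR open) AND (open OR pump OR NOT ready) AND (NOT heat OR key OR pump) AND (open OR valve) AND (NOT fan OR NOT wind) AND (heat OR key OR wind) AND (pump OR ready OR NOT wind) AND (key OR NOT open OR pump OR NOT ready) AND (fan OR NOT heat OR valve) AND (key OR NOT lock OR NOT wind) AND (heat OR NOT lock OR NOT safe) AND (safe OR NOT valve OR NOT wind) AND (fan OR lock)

safe=T, lock=T, fan=F, ready=T, pump=T, wind=F, open=T, valve=T, heat=T, key=F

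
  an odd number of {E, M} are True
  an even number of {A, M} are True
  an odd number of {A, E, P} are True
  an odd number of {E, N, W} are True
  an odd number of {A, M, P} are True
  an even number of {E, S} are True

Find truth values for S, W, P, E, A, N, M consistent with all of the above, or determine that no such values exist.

Adding constraints 1, 3, 5 mod 2: every variable appears an even number of times on the left, so the left side is 0.
But the right sides sum to 1 (mod 2). 0 ≠ 1 — the system is inconsistent.

Unsatisfiable — no assignment works.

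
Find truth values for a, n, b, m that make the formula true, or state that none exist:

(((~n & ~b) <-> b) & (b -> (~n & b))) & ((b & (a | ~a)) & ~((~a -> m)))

Case b = True: the conjunct (~n & ~b) <-> b becomes (~n & False) <-> True = False.
Case b = False: the conjunct b is False.
Both cases fail — unsatisfiable.

No satisfying assignment exists.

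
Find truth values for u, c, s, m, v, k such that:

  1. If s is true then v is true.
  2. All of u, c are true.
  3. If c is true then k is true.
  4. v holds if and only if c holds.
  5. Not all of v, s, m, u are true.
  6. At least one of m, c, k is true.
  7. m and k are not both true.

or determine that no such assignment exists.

u=T, c=T, s=F, m=F, v=T, k=T

  (1) s=F ⇒ v: vacuous ✓
  (2) {u, c}: all 2 true ✓
  (3) c=T ⇒ k: T ✓
  (4) v=T, c=T — same ✓
  (5) {v, s, m, u}: 2/4 true — not all ✓
  (6) {m, c, k}: 2 true — at least one ✓
  (7) m=F, k=T — not both ✓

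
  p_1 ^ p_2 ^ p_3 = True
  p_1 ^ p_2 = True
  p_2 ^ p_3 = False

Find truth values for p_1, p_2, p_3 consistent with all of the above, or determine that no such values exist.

p_1=T, p_2=F, p_3=F

p_1 ^ p_2 ^ p_3 = T ^ F ^ F = True ✓
p_1 ^ p_2 = T ^ F = True ✓
p_2 ^ p_3 = F ^ F = False ✓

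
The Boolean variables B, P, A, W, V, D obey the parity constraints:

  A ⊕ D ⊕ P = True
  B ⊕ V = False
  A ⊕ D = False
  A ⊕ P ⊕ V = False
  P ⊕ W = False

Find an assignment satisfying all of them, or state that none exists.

B: False, P: True, A: True, W: True, V: False, D: True

A ⊕ D ⊕ P = T ⊕ T ⊕ T = True ✓
B ⊕ V = F ⊕ F = False ✓
A ⊕ D = T ⊕ T = False ✓
A ⊕ P ⊕ V = T ⊕ T ⊕ F = False ✓
P ⊕ W = T ⊕ T = False ✓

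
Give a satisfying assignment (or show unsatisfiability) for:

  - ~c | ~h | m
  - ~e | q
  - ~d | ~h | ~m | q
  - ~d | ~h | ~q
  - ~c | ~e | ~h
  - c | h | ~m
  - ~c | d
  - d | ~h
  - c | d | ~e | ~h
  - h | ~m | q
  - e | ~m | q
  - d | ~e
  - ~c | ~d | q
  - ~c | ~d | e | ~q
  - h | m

Set q = False.
  then (~e | q) forces e = False.
  then (e | ~m | q) forces m = False.
  then (h | m) forces h = True.
  then (~c | ~h | m) forces c = False.
  then (d | ~h) forces d = True.
All clauses satisfied.

q = False, m = False, d = True, e = False, c = False, h = True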